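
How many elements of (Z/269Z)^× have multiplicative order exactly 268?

φ(269) = 269 − 1 = 268 = 2^2 · 67.
In a cyclic group of order 268, there are φ(d) elements of order d for each divisor d of 268, and zero for non-divisors.
268 = 2^2 · 67 divides 268, and φ(268) = 132.

132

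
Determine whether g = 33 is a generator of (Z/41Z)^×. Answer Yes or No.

φ(41) = 41 − 1 = 40 = 2^3 · 5.
It suffices to check that the order of 33 is not a proper divisor of 40: compute 33^(40/q) for q ∈ {2, 5}.
33^20 ≡ 1 (mod 41)  [q = 2: ≡ 1 ✗]
33^8 ≡ 16 (mod 41)  [q = 5: ≢ 1 ✓]
The check at q = 2 fails, so 33 generates a proper subgroup.

No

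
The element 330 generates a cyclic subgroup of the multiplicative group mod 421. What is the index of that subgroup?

By Lagrange's theorem, ord_421(330) divides φ(421) = 421 − 1 = 420 = 2^2 · 3 · 5 · 7.
Divisors of 420: 1, 2, 3, 4, 5, 6, 7, 10, 12, 14, 15, 20, 21, 28, 30, 35, 42, 60, 70, 84, 105, 140, 210, 420.
Test each divisor d:
330^1 ≡ 330
330^2 ≡ 282
330^3 ≡ 19
330^4 ≡ 376
330^5 ≡ 306
330^6 ≡ 361
330^7 ≡ 408
330^10 ≡ 174
330^12 ≡ 232
330^14 ≡ 169
330^15 ≡ 198
330^20 ≡ 385
330^21 ≡ 329
330^28 ≡ 354
330^30 ≡ 51
330^35 ≡ 29
330^42 ≡ 44
330^60 ≡ 75
330^70 ≡ 420
330^84 ≡ 252
330^105 ≡ 392
330^140 ≡ 1
Thus |⟨330⟩| = ord(330) = 140.
The index is φ(421) / ord(330) = 420 / 140 = 3.

3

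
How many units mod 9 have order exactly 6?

φ(9) = φ(3^2) = 3·(3−1) = 6 = 2 · 3.
(Z/9Z)^× is cyclic (|G| = 6); a cyclic group of order m has exactly φ(d) elements of each order d | m, and none otherwise.
6 = 2 · 3 divides 6, and φ(6) = 2.

2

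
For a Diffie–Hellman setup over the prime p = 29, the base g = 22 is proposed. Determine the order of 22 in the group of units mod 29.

Since 22 ∈ (Z/29Z)^×, its order divides φ(29) = 29 − 1 = 28 = 2^2 · 7.
Divisors of 28: 1, 2, 4, 7, 14, 28.
Check 22^d mod 29 for each divisor in increasing order:
22^1 ≡ 22 (mod 29)
22^2 ≡ 20 (mod 29)
22^4 ≡ 23 (mod 29)
22^7 ≡ 28 (mod 29)
22^14 ≡ 1 (mod 29) ✓
Therefore the multiplicative order of 22 modulo 29 is 14.

14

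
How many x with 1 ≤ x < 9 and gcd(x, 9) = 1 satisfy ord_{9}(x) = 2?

1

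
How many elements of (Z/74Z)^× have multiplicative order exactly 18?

φ(74) = φ(2)·φ(37) = 1·36 = 36 = 2^2 · 3^2.
Since (Z/74Z)^× is cyclic of order 36, the number of elements of order d is φ(d) when d | 36 and 0 otherwise.
18 = 2 · 3^2 divides 36, and φ(18) = 6.

6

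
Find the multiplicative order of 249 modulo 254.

21

By Lagrange's theorem, ord_254(249) divides φ(254) = φ(2)·φ(127) = 1·126 = 126 = 2 · 3^2 · 7.
Divisors of 126: 1, 2, 3, 6, 7, 9, 14, 18, 21, 42, 63, 126.
Compute 249^d (mod 254) for the divisors d until we hit 1:
249^1 ≡ 249
249^2 ≡ 25
249^3 ≡ 129
249^6 ≡ 131
249^7 ≡ 107
249^9 ≡ 135
249^14 ≡ 19
249^18 ≡ 191
249^21 ≡ 1
Hence ord(249) = 21.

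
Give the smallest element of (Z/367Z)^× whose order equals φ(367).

φ(367) = 367 − 1 = 366 = 2 · 3 · 61.
Test candidates g = 2, 3, … against the prime factors q ∈ {2, 3, 61} of φ(367): g is a generator iff g^(366/q) ≢ 1 for every such q.
g = 2: 2^183 ≡ 1 — hits 1, so not a primitive root.
g = 3: 3^183 ≡ 366; 3^122 ≡ 1 — hits 1, so not a primitive root.
g = 4: 4^183 ≡ 1 — hits 1, so not a primitive root.
g = 5: 5^183 ≡ 366; 5^122 ≡ 1 — hits 1, so not a primitive root.
g = 6: 6^183 ≡ 366; 6^122 ≡ 283; 6^6 ≡ 47 — none is 1, so 6 is a primitive root.
The smallest primitive root modulo 367 is 6.

6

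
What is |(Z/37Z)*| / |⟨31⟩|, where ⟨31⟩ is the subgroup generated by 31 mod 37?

9

Since 31 ∈ (Z/37Z)^×, its order divides φ(37) = 37 − 1 = 36 = 2^2 · 3^2.
Divisors of 36: 1, 2, 3, 4, 6, 9, 12, 18, 36.
Compute 31^d (mod 37) for the divisors d until we hit 1:
31^1 ≡ 31
31^2 ≡ 36
31^3 ≡ 6
31^4 ≡ 1
So ord_37(31) = 4, hence |⟨31⟩| = 4.
[(Z/37Z)^× : ⟨31⟩] = 36/4 = 9.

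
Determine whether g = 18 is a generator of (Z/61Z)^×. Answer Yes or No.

Yes

φ(61) = 61 − 1 = 60 = 2^2 · 3 · 5.
18 is a primitive root mod 61 iff 18^(φ(61)/q) ≢ 1 for every prime q | φ(61), i.e. q ∈ {2, 3, 5}.
18^30 ≡ 60 (mod 61)  [q = 2: ≢ 1 ✓]
18^20 ≡ 47 (mod 61)  [q = 3: ≢ 1 ✓]
18^12 ≡ 58 (mod 61)  [q = 5: ≢ 1 ✓]
All checks pass, so 18 has order 60 and is a primitive root modulo 61.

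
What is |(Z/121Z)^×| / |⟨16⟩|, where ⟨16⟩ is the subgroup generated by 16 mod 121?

The order of 16 must divide φ(121) = φ(11^2) = 11·(11−1) = 110 = 2 · 5 · 11.
Divisors of 110: 1, 2, 5, 10, 11, 22, 55, 110.
Check 16^d mod 121 for each divisor in increasing order:
16^1 ≡ 16 (mod 121)
16^2 ≡ 14 (mod 121)
16^5 ≡ 111 (mod 121)
16^10 ≡ 100 (mod 121)
16^11 ≡ 27 (mod 121)
16^22 ≡ 3 (mod 121)
16^55 ≡ 1 (mod 121) ✓
Thus |⟨16⟩| = ord(16) = 55.
Index = |(Z/121Z)^×| / |⟨16⟩| = 110 / 55 = 2.

2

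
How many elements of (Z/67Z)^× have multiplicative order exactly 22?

φ(67) = 67 − 1 = 66 = 2 · 3 · 11.
Since (Z/67Z)^× is cyclic of order 66, the number of elements of order d is φ(d) when d | 66 and 0 otherwise.
22 = 2 · 11 divides 66, and φ(22) = 10.

10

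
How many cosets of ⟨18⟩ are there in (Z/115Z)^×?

Since 18 ∈ (Z/115Z)^×, its order divides φ(115) = φ(5·23) = (5−1)·(23−1) = 4·22 = 88 = 2^3 · 11.
Divisors of 88: 1, 2, 4, 8, 11, 22, 44, 88.
Check 18^d mod 115 for each divisor in increasing order:
18^1 ≡ 18
18^2 ≡ 94
18^4 ≡ 96
18^8 ≡ 16
18^11 ≡ 47
18^22 ≡ 24
18^44 ≡ 1
Thus |⟨18⟩| = ord(18) = 44.
Index = |(Z/115Z)^×| / |⟨18⟩| = 88 / 44 = 2.

2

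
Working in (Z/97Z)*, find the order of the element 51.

32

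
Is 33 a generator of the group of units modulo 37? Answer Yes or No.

No

φ(37) = 37 − 1 = 36 = 2^2 · 3^2.
An element g generates (Z/37Z)^× iff g^(36/q) ≢ 1 (mod 37) for each prime q ∈ {2, 3}.
33^18 ≡ 1 (mod 37)  [q = 2: ≡ 1 ✗]
33^12 ≡ 10 (mod 37)  [q = 3: ≢ 1 ✓]
33^18 ≡ 1 shows ord(33) | 18, strictly less than φ(37); not a primitive root.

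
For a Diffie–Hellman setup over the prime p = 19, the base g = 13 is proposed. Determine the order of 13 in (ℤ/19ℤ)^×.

18

The order of 13 must divide φ(19) = 19 − 1 = 18 = 2 · 3^2.
Divisors of 18: 1, 2, 3, 6, 9, 18.
Test each divisor d:
13^1 ≡ 13
13^2 ≡ 17
13^3 ≡ 12
13^6 ≡ 11
13^9 ≡ 18
13^18 ≡ 1
Therefore the multiplicative order of 13 modulo 19 is 18.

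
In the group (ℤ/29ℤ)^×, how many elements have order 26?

0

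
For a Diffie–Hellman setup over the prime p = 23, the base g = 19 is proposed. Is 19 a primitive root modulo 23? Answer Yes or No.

φ(23) = 23 − 1 = 22 = 2 · 11.
An element g generates (Z/23Z)^× iff g^(22/q) ≢ 1 (mod 23) for each prime q ∈ {2, 11}.
19^11 ≡ 22 (mod 23)  [q = 2: ≢ 1 ✓]
19^2 ≡ 16 (mod 23)  [q = 11: ≢ 1 ✓]
All checks pass, so 19 has order 22 and is a primitive root modulo 23.

Yes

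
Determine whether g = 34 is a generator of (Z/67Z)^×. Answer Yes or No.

Yes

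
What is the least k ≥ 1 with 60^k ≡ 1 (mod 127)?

63

By Lagrange's theorem, ord_127(60) divides φ(127) = 127 − 1 = 126 = 2 · 3^2 · 7.
Divisors of 126: 1, 2, 3, 6, 7, 9, 14, 18, 21, 42, 63, 126.
Compute 60^d (mod 127) for the divisors d until we hit 1:
60^1 ≡ 60 (mod 127)
60^2 ≡ 44 (mod 127)
60^3 ≡ 100 (mod 127)
60^6 ≡ 94 (mod 127)
60^7 ≡ 52 (mod 127)
60^9 ≡ 2 (mod 127)
60^14 ≡ 37 (mod 127)
60^18 ≡ 4 (mod 127)
60^21 ≡ 19 (mod 127)
60^42 ≡ 107 (mod 127)
60^63 ≡ 1 (mod 127) ✓
Hence ord(60) = 63.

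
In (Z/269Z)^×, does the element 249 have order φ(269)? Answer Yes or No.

φ(269) = 269 − 1 = 268 = 2^2 · 67.
249 is a primitive root mod 269 iff 249^(φ(269)/q) ≢ 1 for every prime q | φ(269), i.e. q ∈ {2, 67}.
249^134 ≡ 1 (mod 269)  [q = 2: ≡ 1 ✗]
249^4 ≡ 214 (mod 269)  [q = 67: ≢ 1 ✓]
The check at q = 2 fails, so 249 generates a proper subgroup.

No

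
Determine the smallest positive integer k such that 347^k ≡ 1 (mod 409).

Since 347 ∈ (Z/409Z)^×, its order divides φ(409) = 409 − 1 = 408 = 2^3 · 3 · 17.
Divisors of 408: 1, 2, 3, 4, 6, 8, 12, 17, 24, 34, 51, 68, 102, 136, 204, 408.
Check 347^d mod 409 for each divisor in increasing order:
347^1 ≡ 347
347^2 ≡ 163
347^3 ≡ 119
347^4 ≡ 393
347^6 ≡ 255
347^8 ≡ 256
347^12 ≡ 403
347^17 ≡ 183
347^24 ≡ 36
347^34 ≡ 360
347^51 ≡ 31
347^68 ≡ 356
347^102 ≡ 143
347^136 ≡ 355
347^204 ≡ 408
347^408 ≡ 1
Therefore the multiplicative order of 347 modulo 409 is 408.

408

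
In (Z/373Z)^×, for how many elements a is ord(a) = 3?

φ(373) = 373 − 1 = 372 = 2^2 · 3 · 31.
In a cyclic group of order 372, there are φ(d) elements of order d for each divisor d of 372, and zero for non-divisors.
3 | 372, and φ(3) = 3 − 1 = 2.

2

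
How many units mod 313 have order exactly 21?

0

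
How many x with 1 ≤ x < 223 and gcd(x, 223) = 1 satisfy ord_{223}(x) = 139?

0

φ(223) = 223 − 1 = 222 = 2 · 3 · 37.
In a cyclic group of order 222, there are φ(d) elements of order d for each divisor d of 222, and zero for non-divisors.
Here 222 is not a multiple of 139, so there are no elements of order 139.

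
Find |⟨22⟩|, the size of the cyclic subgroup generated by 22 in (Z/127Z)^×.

9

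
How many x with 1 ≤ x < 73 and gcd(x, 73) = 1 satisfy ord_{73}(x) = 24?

8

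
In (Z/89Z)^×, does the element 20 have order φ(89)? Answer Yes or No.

No

φ(89) = 89 − 1 = 88 = 2^3 · 11.
An element g generates (Z/89Z)^× iff g^(88/q) ≢ 1 (mod 89) for each prime q ∈ {2, 11}.
20^44 ≡ 1 (mod 89)  [q = 2: ≡ 1 ✗]
20^8 ≡ 39 (mod 89)  [q = 11: ≢ 1 ✓]
Since 20^44 ≡ 1, the order of 20 divides 44 < 88, so 20 is not a primitive root.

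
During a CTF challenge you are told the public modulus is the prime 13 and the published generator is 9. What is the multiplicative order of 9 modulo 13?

3

Since 9 ∈ (Z/13Z)^×, its order divides φ(13) = 13 − 1 = 12 = 2^2 · 3.
Divisors of 12: 1, 2, 3, 4, 6, 12.
Compute 9^d (mod 13) for the divisors d until we hit 1:
9^1 ≡ 9 (mod 13)
9^2 ≡ 3 (mod 13)
9^3 ≡ 1 (mod 13) ✓
So ord_13(9) = 3.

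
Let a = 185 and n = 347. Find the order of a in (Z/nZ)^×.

173

ord(185) | φ(347) = 347 − 1 = 346 = 2 · 173.
Divisors of 346: 1, 2, 173, 346.
Evaluate successive powers at the divisors of 346:
185^1 ≡ 185 (mod 347)
185^2 ≡ 219 (mod 347)
185^173 ≡ 1 (mod 347) ✓
Hence ord(185) = 173.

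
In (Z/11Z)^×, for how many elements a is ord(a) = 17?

φ(11) = 11 − 1 = 10 = 2 · 5.
In a cyclic group of order 10, there are φ(d) elements of order d for each divisor d of 10, and zero for non-divisors.
17 does not divide 10, so no element of (Z/11Z)^× has order 17.

0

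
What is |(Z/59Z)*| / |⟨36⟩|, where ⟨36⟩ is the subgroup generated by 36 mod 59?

The order of 36 must divide φ(59) = 59 − 1 = 58 = 2 · 29.
Divisors of 58: 1, 2, 29, 58.
Compute 36^d (mod 59) for the divisors d until we hit 1:
36^1 ≡ 36 (mod 59)
36^2 ≡ 57 (mod 59)
36^29 ≡ 1 (mod 59) ✓
The order of 36 is 29, so the subgroup it generates has 29 elements.
The index is φ(59) / ord(36) = 58 / 29 = 2.

2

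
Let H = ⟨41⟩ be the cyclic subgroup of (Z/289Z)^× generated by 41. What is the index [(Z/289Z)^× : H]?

The order of 41 must divide φ(289) = φ(17^2) = 17·(17−1) = 272 = 2^4 · 17.
Divisors of 272: 1, 2, 4, 8, 16, 17, 34, 68, 136, 272.
Compute 41^d (mod 289) for the divisors d until we hit 1:
41^1 ≡ 41 (mod 289)
41^2 ≡ 236 (mod 289)
41^4 ≡ 208 (mod 289)
41^8 ≡ 203 (mod 289)
41^16 ≡ 171 (mod 289)
41^17 ≡ 75 (mod 289)
41^34 ≡ 134 (mod 289)
41^68 ≡ 38 (mod 289)
41^136 ≡ 288 (mod 289)
41^272 ≡ 1 (mod 289) ✓
The order of 41 is 272, so the subgroup it generates has 272 elements.
[(Z/289Z)^× : ⟨41⟩] = 272/272 = 1.

1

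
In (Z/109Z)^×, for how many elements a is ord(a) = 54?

18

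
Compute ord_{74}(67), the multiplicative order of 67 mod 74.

18

Since 67 ∈ (Z/74Z)^×, its order divides φ(74) = φ(2)·φ(37) = 1·36 = 36 = 2^2 · 3^2.
Divisors of 36: 1, 2, 3, 4, 6, 9, 12, 18, 36.
Compute 67^d (mod 74) for the divisors d until we hit 1:
67^1 ≡ 67
67^2 ≡ 49
67^3 ≡ 27
67^4 ≡ 33
67^6 ≡ 63
67^9 ≡ 73
67^12 ≡ 47
67^18 ≡ 1
So ord_74(67) = 18.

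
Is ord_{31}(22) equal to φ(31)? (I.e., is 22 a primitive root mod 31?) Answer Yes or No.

Yes

φ(31) = 31 − 1 = 30 = 2 · 3 · 5.
22 is a primitive root mod 31 iff 22^(φ(31)/q) ≢ 1 for every prime q | φ(31), i.e. q ∈ {2, 3, 5}.
22^15 ≡ 30 (mod 31)  [q = 2: ≢ 1 ✓]
22^10 ≡ 5 (mod 31)  [q = 3: ≢ 1 ✓]
22^6 ≡ 8 (mod 31)  [q = 5: ≢ 1 ✓]
All checks pass, so 22 has order 30 and is a primitive root modulo 31.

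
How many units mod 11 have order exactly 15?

0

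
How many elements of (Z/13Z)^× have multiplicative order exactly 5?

φ(13) = 13 − 1 = 12 = 2^2 · 3.
Since (Z/13Z)^× is cyclic of order 12, the number of elements of order d is φ(d) when d | 12 and 0 otherwise.
5 does not divide 12, so no element of (Z/13Z)^× has order 5.

0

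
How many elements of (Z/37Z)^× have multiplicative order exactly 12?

4

φ(37) = 37 − 1 = 36 = 2^2 · 3^2.
In a cyclic group of order 36, there are φ(d) elements of order d for each divisor d of 36, and zero for non-divisors.
12 = 2^2 · 3 divides 36, and φ(12) = 4.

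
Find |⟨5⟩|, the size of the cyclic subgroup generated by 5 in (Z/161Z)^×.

Since 5 ∈ (Z/161Z)^×, its order divides φ(161) = φ(7·23) = (7−1)·(23−1) = 6·22 = 132 = 2^2 · 3 · 11.
Divisors of 132: 1, 2, 3, 4, 6, 11, 12, 22, 33, 44, 66, 132.
Evaluate successive powers at the divisors of 132:
5^1 ≡ 5 (mod 161)
5^2 ≡ 25 (mod 161)
5^3 ≡ 125 (mod 161)
5^4 ≡ 142 (mod 161)
5^6 ≡ 8 (mod 161)
5^11 ≡ 45 (mod 161)
5^12 ≡ 64 (mod 161)
5^22 ≡ 93 (mod 161)
5^33 ≡ 160 (mod 161)
5^44 ≡ 116 (mod 161)
5^66 ≡ 1 (mod 161) ✓
So ord_161(5) = 66.

66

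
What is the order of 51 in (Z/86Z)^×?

14

Since 51 ∈ (Z/86Z)^×, its order divides φ(86) = φ(2)·φ(43) = 1·42 = 42 = 2 · 3 · 7.
Divisors of 42: 1, 2, 3, 6, 7, 14, 21, 42.
Compute 51^d (mod 86) for the divisors d until we hit 1:
51^1 ≡ 51 (mod 86)
51^2 ≡ 21 (mod 86)
51^3 ≡ 39 (mod 86)
51^6 ≡ 59 (mod 86)
51^7 ≡ 85 (mod 86)
51^14 ≡ 1 (mod 86) ✓
So ord_86(51) = 14.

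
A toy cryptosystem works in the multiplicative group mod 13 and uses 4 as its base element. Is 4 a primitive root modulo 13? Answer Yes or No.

φ(13) = 13 − 1 = 12 = 2^2 · 3.
Test 4^(12/q) mod 13 for each prime factor q of 12:
4^6 ≡ 1 (mod 13)  [q = 2: ≡ 1 ✗]
4^4 ≡ 9 (mod 13)  [q = 3: ≢ 1 ✓]
4^6 ≡ 1 shows ord(4) | 6, strictly less than φ(13); not a primitive root.

No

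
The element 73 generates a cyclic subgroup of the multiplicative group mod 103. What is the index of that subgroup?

3

ord(73) | φ(103) = 103 − 1 = 102 = 2 · 3 · 17.
Divisors of 102: 1, 2, 3, 6, 17, 34, 51, 102.
Check 73^d mod 103 for each divisor in increasing order:
73^1 ≡ 73 (mod 103)
73^2 ≡ 76 (mod 103)
73^3 ≡ 89 (mod 103)
73^6 ≡ 93 (mod 103)
73^17 ≡ 102 (mod 103)
73^34 ≡ 1 (mod 103) ✓
So ord_103(73) = 34, hence |⟨73⟩| = 34.
[(Z/103Z)^× : ⟨73⟩] = 102/34 = 3.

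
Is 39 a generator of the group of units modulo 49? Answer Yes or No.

No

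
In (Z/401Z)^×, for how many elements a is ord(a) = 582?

0

φ(401) = 401 − 1 = 400 = 2^4 · 5^2.
(Z/401Z)^× is cyclic (|G| = 400); a cyclic group of order m has exactly φ(d) elements of each order d | m, and none otherwise.
582 does not divide 400, so no element of (Z/401Z)^× has order 582.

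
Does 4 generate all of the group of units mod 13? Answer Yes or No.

No

φ(13) = 13 − 1 = 12 = 2^2 · 3.
Test 4^(12/q) mod 13 for each prime factor q of 12:
4^6 ≡ 1 (mod 13)  [q = 2: ≡ 1 ✗]
4^4 ≡ 9 (mod 13)  [q = 3: ≢ 1 ✓]
Since 4^6 ≡ 1, the order of 4 divides 6 < 12, so 4 is not a primitive root.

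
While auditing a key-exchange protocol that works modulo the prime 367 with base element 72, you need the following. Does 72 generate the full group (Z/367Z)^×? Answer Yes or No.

No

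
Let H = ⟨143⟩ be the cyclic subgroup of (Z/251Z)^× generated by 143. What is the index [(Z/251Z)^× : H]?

1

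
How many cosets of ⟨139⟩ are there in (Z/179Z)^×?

ord(139) | φ(179) = 179 − 1 = 178 = 2 · 89.
Divisors of 178: 1, 2, 89, 178.
Test each divisor d:
139^1 ≡ 139 (mod 179)
139^2 ≡ 168 (mod 179)
139^89 ≡ 1 (mod 179) ✓
The order of 139 is 89, so the subgroup it generates has 89 elements.
Index = |(Z/179Z)^×| / |⟨139⟩| = 178 / 89 = 2.

2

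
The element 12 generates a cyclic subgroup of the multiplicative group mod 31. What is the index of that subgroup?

The order of 12 must divide φ(31) = 31 − 1 = 30 = 2 · 3 · 5.
Divisors of 30: 1, 2, 3, 5, 6, 10, 15, 30.
Compute 12^d (mod 31) for the divisors d until we hit 1:
12^1 ≡ 12
12^2 ≡ 20
12^3 ≡ 23
12^5 ≡ 26
12^6 ≡ 2
12^10 ≡ 25
12^15 ≡ 30
12^30 ≡ 1
The order of 12 is 30, so the subgroup it generates has 30 elements.
The index is φ(31) / ord(12) = 30 / 30 = 1.

1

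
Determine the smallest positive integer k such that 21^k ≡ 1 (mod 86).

ord(21) | φ(86) = φ(2)·φ(43) = 1·42 = 42 = 2 · 3 · 7.
Divisors of 42: 1, 2, 3, 6, 7, 14, 21, 42.
Compute 21^d (mod 86) for the divisors d until we hit 1:
21^1 ≡ 21 (mod 86)
21^2 ≡ 11 (mod 86)
21^3 ≡ 59 (mod 86)
21^6 ≡ 41 (mod 86)
21^7 ≡ 1 (mod 86) ✓
Therefore the multiplicative order of 21 modulo 86 is 7.

7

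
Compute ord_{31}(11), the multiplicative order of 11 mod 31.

30

By Lagrange's theorem, ord_31(11) divides φ(31) = 31 − 1 = 30 = 2 · 3 · 5.
Divisors of 30: 1, 2, 3, 5, 6, 10, 15, 30.
Evaluate successive powers at the divisors of 30:
11^1 ≡ 11 (mod 31)
11^2 ≡ 28 (mod 31)
11^3 ≡ 29 (mod 31)
11^5 ≡ 6 (mod 31)
11^6 ≡ 4 (mod 31)
11^10 ≡ 5 (mod 31)
11^15 ≡ 30 (mod 31)
11^30 ≡ 1 (mod 31) ✓
So ord_31(11) = 30.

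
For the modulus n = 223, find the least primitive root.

φ(223) = 223 − 1 = 222 = 2 · 3 · 37.
Test candidates g = 2, 3, … against the prime factors q ∈ {2, 3, 37} of φ(223): g is a generator iff g^(222/q) ≢ 1 for every such q.
g = 2: 2^111 ≡ 1 — hits 1, so not a primitive root.
g = 3: 3^111 ≡ 222; 3^74 ≡ 183; 3^6 ≡ 60 — none is 1, so 3 is a primitive root.
Hence the least primitive root of 223 is 3.

3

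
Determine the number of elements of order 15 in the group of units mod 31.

8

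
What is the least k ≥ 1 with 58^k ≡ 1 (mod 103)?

Since 58 ∈ (Z/103Z)^×, its order divides φ(103) = 103 − 1 = 102 = 2 · 3 · 17.
Divisors of 102: 1, 2, 3, 6, 17, 34, 51, 102.
Check 58^d mod 103 for each divisor in increasing order:
58^1 ≡ 58 (mod 103)
58^2 ≡ 68 (mod 103)
58^3 ≡ 30 (mod 103)
58^6 ≡ 76 (mod 103)
58^17 ≡ 46 (mod 103)
58^34 ≡ 56 (mod 103)
58^51 ≡ 1 (mod 103) ✓
The smallest such exponent is 51, so the order of 58 is 51.

51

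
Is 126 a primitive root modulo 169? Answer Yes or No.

φ(169) = φ(13^2) = 13·(13−1) = 156 = 2^2 · 3 · 13.
126 is a primitive root mod 169 iff 126^(φ(169)/q) ≢ 1 for every prime q | φ(169), i.e. q ∈ {2, 3, 13}.
126^78 ≡ 1 (mod 169)  [q = 2: ≡ 1 ✗]
126^52 ≡ 22 (mod 169)  [q = 3: ≢ 1 ✓]
126^12 ≡ 27 (mod 169)  [q = 13: ≢ 1 ✓]
Since 126^78 ≡ 1, the order of 126 divides 78 < 156, so 126 is not a primitive root.

No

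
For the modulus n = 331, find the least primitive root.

3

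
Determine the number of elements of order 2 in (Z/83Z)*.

1

φ(83) = 83 − 1 = 82 = 2 · 41.
(Z/83Z)^× is cyclic (|G| = 82); a cyclic group of order m has exactly φ(d) elements of each order d | m, and none otherwise.
2 | 82, and φ(2) = 2 − 1 = 1.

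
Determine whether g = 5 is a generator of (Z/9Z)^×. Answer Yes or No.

φ(9) = φ(3^2) = 3·(3−1) = 6 = 2 · 3.
5 is a primitive root mod 9 iff 5^(φ(9)/q) ≢ 1 for every prime q | φ(9), i.e. q ∈ {2, 3}.
5^3 ≡ 8 (mod 9)  [q = 2: ≢ 1 ✓]
5^2 ≡ 7 (mod 9)  [q = 3: ≢ 1 ✓]
All checks pass, so 5 has order 6 and is a primitive root modulo 9.

Yes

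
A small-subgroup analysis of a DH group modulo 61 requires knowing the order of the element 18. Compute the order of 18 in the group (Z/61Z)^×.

By Lagrange's theorem, ord_61(18) divides φ(61) = 61 − 1 = 60 = 2^2 · 3 · 5.
Divisors of 60: 1, 2, 3, 4, 5, 6, 10, 12, 15, 20, 30, 60.
Test each divisor d:
18^1 ≡ 18
18^2 ≡ 19
18^3 ≡ 37
18^4 ≡ 56
18^5 ≡ 32
18^6 ≡ 27
18^10 ≡ 48
18^12 ≡ 58
18^15 ≡ 11
18^20 ≡ 47
18^30 ≡ 60
18^60 ≡ 1
Hence ord(18) = 60.

60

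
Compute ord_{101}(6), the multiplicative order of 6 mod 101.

By Lagrange's theorem, ord_101(6) divides φ(101) = 101 − 1 = 100 = 2^2 · 5^2.
Divisors of 100: 1, 2, 4, 5, 10, 20, 25, 50, 100.
Check 6^d mod 101 for each divisor in increasing order:
6^1 ≡ 6
6^2 ≡ 36
6^4 ≡ 84
6^5 ≡ 100
6^10 ≡ 1
Hence ord(6) = 10.

10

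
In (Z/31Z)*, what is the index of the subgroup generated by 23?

Since 23 ∈ (Z/31Z)^×, its order divides φ(31) = 31 − 1 = 30 = 2 · 3 · 5.
Divisors of 30: 1, 2, 3, 5, 6, 10, 15, 30.
Test each divisor d:
23^1 ≡ 23 (mod 31)
23^2 ≡ 2 (mod 31)
23^3 ≡ 15 (mod 31)
23^5 ≡ 30 (mod 31)
23^6 ≡ 8 (mod 31)
23^10 ≡ 1 (mod 31) ✓
So ord_31(23) = 10, hence |⟨23⟩| = 10.
[(Z/31Z)^× : ⟨23⟩] = 30/10 = 3.

3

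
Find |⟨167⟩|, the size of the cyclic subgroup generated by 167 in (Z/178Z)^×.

The order of 167 must divide φ(178) = φ(2)·φ(89) = 1·88 = 88 = 2^3 · 11.
Divisors of 88: 1, 2, 4, 8, 11, 22, 44, 88.
Check 167^d mod 178 for each divisor in increasing order:
167^1 ≡ 167 (mod 178)
167^2 ≡ 121 (mod 178)
167^4 ≡ 45 (mod 178)
167^8 ≡ 67 (mod 178)
167^11 ≡ 1 (mod 178) ✓
Therefore the multiplicative order of 167 modulo 178 is 11.

11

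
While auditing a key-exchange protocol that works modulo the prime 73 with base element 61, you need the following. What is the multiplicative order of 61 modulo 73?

By Lagrange's theorem, ord_73(61) divides φ(73) = 73 − 1 = 72 = 2^3 · 3^2.
Divisors of 72: 1, 2, 3, 4, 6, 8, 9, 12, 18, 24, 36, 72.
Check 61^d mod 73 for each divisor in increasing order:
61^1 ≡ 61 (mod 73)
61^2 ≡ 71 (mod 73)
61^3 ≡ 24 (mod 73)
61^4 ≡ 4 (mod 73)
61^6 ≡ 65 (mod 73)
61^8 ≡ 16 (mod 73)
61^9 ≡ 27 (mod 73)
61^12 ≡ 64 (mod 73)
61^18 ≡ 72 (mod 73)
61^24 ≡ 8 (mod 73)
61^36 ≡ 1 (mod 73) ✓
The smallest such exponent is 36, so the order of 61 is 36.

36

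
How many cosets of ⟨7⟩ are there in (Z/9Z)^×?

2

By Lagrange's theorem, ord_9(7) divides φ(9) = φ(3^2) = 3·(3−1) = 6 = 2 · 3.
Divisors of 6: 1, 2, 3, 6.
Evaluate successive powers at the divisors of 6:
7^1 ≡ 7 (mod 9)
7^2 ≡ 4 (mod 9)
7^3 ≡ 1 (mod 9) ✓
The order of 7 is 3, so the subgroup it generates has 3 elements.
The index is φ(9) / ord(7) = 6 / 3 = 2.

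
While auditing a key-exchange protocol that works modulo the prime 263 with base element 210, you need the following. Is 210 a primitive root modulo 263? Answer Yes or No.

No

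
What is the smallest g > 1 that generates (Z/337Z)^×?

10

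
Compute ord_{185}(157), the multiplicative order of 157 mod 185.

ord(157) | φ(185) = φ(5·37) = (5−1)·(37−1) = 4·36 = 144 = 2^4 · 3^2.
Divisors of 144: 1, 2, 3, 4, 6, 8, 9, 12, 16, 18, 24, 36, 48, 72, 144.
Evaluate successive powers at the divisors of 144:
157^1 ≡ 157 (mod 185)
157^2 ≡ 44 (mod 185)
157^3 ≡ 63 (mod 185)
157^4 ≡ 86 (mod 185)
157^6 ≡ 84 (mod 185)
157^8 ≡ 181 (mod 185)
157^9 ≡ 112 (mod 185)
157^12 ≡ 26 (mod 185)
157^16 ≡ 16 (mod 185)
157^18 ≡ 149 (mod 185)
157^24 ≡ 121 (mod 185)
157^36 ≡ 1 (mod 185) ✓
The smallest such exponent is 36, so the order of 157 is 36.

36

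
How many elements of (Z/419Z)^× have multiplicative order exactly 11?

φ(419) = 419 − 1 = 418 = 2 · 11 · 19.
In a cyclic group of order 418, there are φ(d) elements of order d for each divisor d of 418, and zero for non-divisors.
11 | 418, and φ(11) = 11 − 1 = 10.

10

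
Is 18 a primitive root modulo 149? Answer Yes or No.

φ(149) = 149 − 1 = 148 = 2^2 · 37.
It suffices to check that the order of 18 is not a proper divisor of 148: compute 18^(148/q) for q ∈ {2, 37}.
18^74 ≡ 148 (mod 149)  [q = 2: ≢ 1 ✓]
18^4 ≡ 80 (mod 149)  [q = 37: ≢ 1 ✓]
All checks pass, so 18 has order 148 and is a primitive root modulo 149.

Yes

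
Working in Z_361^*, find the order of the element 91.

342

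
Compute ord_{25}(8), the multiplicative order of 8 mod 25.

ord(8) | φ(25) = φ(5^2) = 5·(5−1) = 20 = 2^2 · 5.
Divisors of 20: 1, 2, 4, 5, 10, 20.
Check 8^d mod 25 for each divisor in increasing order:
8^1 ≡ 8 (mod 25)
8^2 ≡ 14 (mod 25)
8^4 ≡ 21 (mod 25)
8^5 ≡ 18 (mod 25)
8^10 ≡ 24 (mod 25)
8^20 ≡ 1 (mod 25) ✓
The smallest such exponent is 20, so the order of 8 is 20.

20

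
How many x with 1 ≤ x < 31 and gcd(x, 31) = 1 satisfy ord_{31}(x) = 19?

0

φ(31) = 31 − 1 = 30 = 2 · 3 · 5.
Since (Z/31Z)^× is cyclic of order 30, the number of elements of order d is φ(d) when d | 30 and 0 otherwise.
19 does not divide 30, so no element of (Z/31Z)^× has order 19.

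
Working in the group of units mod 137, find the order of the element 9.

ord(9) | φ(137) = 137 − 1 = 136 = 2^3 · 17.
Divisors of 136: 1, 2, 4, 8, 17, 34, 68, 136.
Test each divisor d:
9^1 ≡ 9 (mod 137)
9^2 ≡ 81 (mod 137)
9^4 ≡ 122 (mod 137)
9^8 ≡ 88 (mod 137)
9^17 ≡ 100 (mod 137)
9^34 ≡ 136 (mod 137)
9^68 ≡ 1 (mod 137) ✓
Hence ord(9) = 68.

68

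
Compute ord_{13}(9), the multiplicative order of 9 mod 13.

3

ord(9) | φ(13) = 13 − 1 = 12 = 2^2 · 3.
Divisors of 12: 1, 2, 3, 4, 6, 12.
Compute 9^d (mod 13) for the divisors d until we hit 1:
9^1 ≡ 9 (mod 13)
9^2 ≡ 3 (mod 13)
9^3 ≡ 1 (mod 13) ✓
Hence ord(9) = 3.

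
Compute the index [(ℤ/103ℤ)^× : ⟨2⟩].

2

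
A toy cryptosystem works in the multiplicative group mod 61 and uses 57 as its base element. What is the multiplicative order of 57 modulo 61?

Since 57 ∈ (Z/61Z)^×, its order divides φ(61) = 61 − 1 = 60 = 2^2 · 3 · 5.
Divisors of 60: 1, 2, 3, 4, 5, 6, 10, 12, 15, 20, 30, 60.
Compute 57^d (mod 61) for the divisors d until we hit 1:
57^1 ≡ 57
57^2 ≡ 16
57^3 ≡ 58
57^4 ≡ 12
57^5 ≡ 13
57^6 ≡ 9
57^10 ≡ 47
57^12 ≡ 20
57^15 ≡ 1
Hence ord(57) = 15.

15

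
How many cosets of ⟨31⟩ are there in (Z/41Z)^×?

4

Since 31 ∈ (Z/41Z)^×, its order divides φ(41) = 41 − 1 = 40 = 2^3 · 5.
Divisors of 40: 1, 2, 4, 5, 8, 10, 20, 40.
Compute 31^d (mod 41) for the divisors d until we hit 1:
31^1 ≡ 31 (mod 41)
31^2 ≡ 18 (mod 41)
31^4 ≡ 37 (mod 41)
31^5 ≡ 40 (mod 41)
31^8 ≡ 16 (mod 41)
31^10 ≡ 1 (mod 41) ✓
The order of 31 is 10, so the subgroup it generates has 10 elements.
[(Z/41Z)^× : ⟨31⟩] = 40/10 = 4.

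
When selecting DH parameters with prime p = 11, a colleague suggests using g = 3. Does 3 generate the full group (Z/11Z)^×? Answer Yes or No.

φ(11) = 11 − 1 = 10 = 2 · 5.
An element g generates (Z/11Z)^× iff g^(10/q) ≢ 1 (mod 11) for each prime q ∈ {2, 5}.
3^5 ≡ 1 (mod 11)  [q = 2: ≡ 1 ✗]
3^2 ≡ 9 (mod 11)  [q = 5: ≢ 1 ✓]
3^5 ≡ 1 shows ord(3) | 5, strictly less than φ(11); not a primitive root.

No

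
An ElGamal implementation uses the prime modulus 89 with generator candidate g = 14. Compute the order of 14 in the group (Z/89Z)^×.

The order of 14 must divide φ(89) = 89 − 1 = 88 = 2^3 · 11.
Divisors of 88: 1, 2, 4, 8, 11, 22, 44, 88.
Check 14^d mod 89 for each divisor in increasing order:
14^1 ≡ 14 (mod 89)
14^2 ≡ 18 (mod 89)
14^4 ≡ 57 (mod 89)
14^8 ≡ 45 (mod 89)
14^11 ≡ 37 (mod 89)
14^22 ≡ 34 (mod 89)
14^44 ≡ 88 (mod 89)
14^88 ≡ 1 (mod 89) ✓
Hence ord(14) = 88.

88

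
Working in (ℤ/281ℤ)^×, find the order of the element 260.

ord(260) | φ(281) = 281 − 1 = 280 = 2^3 · 5 · 7.
Divisors of 280: 1, 2, 4, 5, 7, 8, 10, 14, 20, 28, 35, 40, 56, 70, 140, 280.
Check 260^d mod 281 for each divisor in increasing order:
260^1 ≡ 260 (mod 281)
260^2 ≡ 160 (mod 281)
260^4 ≡ 29 (mod 281)
260^5 ≡ 234 (mod 281)
260^7 ≡ 67 (mod 281)
260^8 ≡ 279 (mod 281)
260^10 ≡ 242 (mod 281)
260^14 ≡ 274 (mod 281)
260^20 ≡ 116 (mod 281)
260^28 ≡ 49 (mod 281)
260^35 ≡ 192 (mod 281)
260^40 ≡ 249 (mod 281)
260^56 ≡ 153 (mod 281)
260^70 ≡ 53 (mod 281)
260^140 ≡ 280 (mod 281)
260^280 ≡ 1 (mod 281) ✓
The smallest such exponent is 280, so the order of 260 is 280.

280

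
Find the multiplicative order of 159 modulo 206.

By Lagrange's theorem, ord_206(159) divides φ(206) = φ(2)·φ(103) = 1·102 = 102 = 2 · 3 · 17.
Divisors of 102: 1, 2, 3, 6, 17, 34, 51, 102.
Test each divisor d:
159^1 ≡ 159
159^2 ≡ 149
159^3 ≡ 1
Hence ord(159) = 3.

3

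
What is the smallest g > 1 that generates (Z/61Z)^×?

φ(61) = 61 − 1 = 60 = 2^2 · 3 · 5.
g is a primitive root iff g^(60/q) ≢ 1 (mod 61) for each prime q ∈ {2, 3, 5}.
g = 2: 2^30 ≡ 60; 2^20 ≡ 47; 2^12 ≡ 9 — none is 1, so 2 is a primitive root.
Hence the least primitive root of 61 is 2.

2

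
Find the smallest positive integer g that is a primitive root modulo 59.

2

φ(59) = 59 − 1 = 58 = 2 · 29.
Test candidates g = 2, 3, … against the prime factors q ∈ {2, 29} of φ(59): g is a generator iff g^(58/q) ≢ 1 for every such q.
g = 2: 2^29 ≡ 58; 2^2 ≡ 4 — none is 1, so 2 is a primitive root.
So 2 is the smallest generator of (Z/59Z)^×.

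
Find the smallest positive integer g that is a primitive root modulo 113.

φ(113) = 113 − 1 = 112 = 2^4 · 7.
g is a primitive root iff g^(112/q) ≢ 1 (mod 113) for each prime q ∈ {2, 7}.
g = 2: 2^56 ≡ 1 — hits 1, so not a primitive root.
g = 3: 3^56 ≡ 112; 3^16 ≡ 49 — none is 1, so 3 is a primitive root.
Hence the least primitive root of 113 is 3.

3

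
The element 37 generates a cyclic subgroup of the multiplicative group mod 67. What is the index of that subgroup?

Since 37 ∈ (Z/67Z)^×, its order divides φ(67) = 67 − 1 = 66 = 2 · 3 · 11.
Divisors of 66: 1, 2, 3, 6, 11, 22, 33, 66.
Test each divisor d:
37^1 ≡ 37 (mod 67)
37^2 ≡ 29 (mod 67)
37^3 ≡ 1 (mod 67) ✓
So ord_67(37) = 3, hence |⟨37⟩| = 3.
Index = |(Z/67Z)^×| / |⟨37⟩| = 66 / 3 = 22.

22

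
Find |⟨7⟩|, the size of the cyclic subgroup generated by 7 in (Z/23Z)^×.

22

The order of 7 must divide φ(23) = 23 − 1 = 22 = 2 · 11.
Divisors of 22: 1, 2, 11, 22.
Check 7^d mod 23 for each divisor in increasing order:
7^1 ≡ 7 (mod 23)
7^2 ≡ 3 (mod 23)
7^11 ≡ 22 (mod 23)
7^22 ≡ 1 (mod 23) ✓
The smallest such exponent is 22, so the order of 7 is 22.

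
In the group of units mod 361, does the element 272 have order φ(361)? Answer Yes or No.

φ(361) = φ(19^2) = 19·(19−1) = 342 = 2 · 3^2 · 19.
Test 272^(342/q) mod 361 for each prime factor q of 342:
272^171 ≡ 1 (mod 361)  [q = 2: ≡ 1 ✗]
272^114 ≡ 68 (mod 361)  [q = 3: ≢ 1 ✓]
272^18 ≡ 115 (mod 361)  [q = 19: ≢ 1 ✓]
272^171 ≡ 1 shows ord(272) | 171, strictly less than φ(361); not a primitive root.

No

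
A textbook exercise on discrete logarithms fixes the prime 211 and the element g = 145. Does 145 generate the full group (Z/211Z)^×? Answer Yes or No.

Yes

φ(211) = 211 − 1 = 210 = 2 · 3 · 5 · 7.
An element g generates (Z/211Z)^× iff g^(210/q) ≢ 1 (mod 211) for each prime q ∈ {2, 3, 5, 7}.
145^105 ≡ 210 (mod 211)  [q = 2: ≢ 1 ✓]
145^70 ≡ 14 (mod 211)  [q = 3: ≢ 1 ✓]
145^42 ≡ 107 (mod 211)  [q = 5: ≢ 1 ✓]
145^30 ≡ 144 (mod 211)  [q = 7: ≢ 1 ✓]
All checks pass, so 145 has order 210 and is a primitive root modulo 211.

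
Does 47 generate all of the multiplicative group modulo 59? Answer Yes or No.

Yes

φ(59) = 59 − 1 = 58 = 2 · 29.
47 is a primitive root mod 59 iff 47^(φ(59)/q) ≢ 1 for every prime q | φ(59), i.e. q ∈ {2, 29}.
47^29 ≡ 58 (mod 59)  [q = 2: ≢ 1 ✓]
47^2 ≡ 26 (mod 59)  [q = 29: ≢ 1 ✓]
Every test exponent gives a nontrivial residue, hence 47 generates the full group.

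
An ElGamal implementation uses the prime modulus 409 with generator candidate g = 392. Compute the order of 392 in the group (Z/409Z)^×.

102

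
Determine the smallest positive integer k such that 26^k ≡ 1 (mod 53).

52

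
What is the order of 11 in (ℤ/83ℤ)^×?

41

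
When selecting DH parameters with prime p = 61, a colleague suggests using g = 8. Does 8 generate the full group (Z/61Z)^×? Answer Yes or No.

φ(61) = 61 − 1 = 60 = 2^2 · 3 · 5.
8 is a primitive root mod 61 iff 8^(φ(61)/q) ≢ 1 for every prime q | φ(61), i.e. q ∈ {2, 3, 5}.
8^30 ≡ 60 (mod 61)  [q = 2: ≢ 1 ✓]
8^20 ≡ 1 (mod 61)  [q = 3: ≡ 1 ✗]
8^12 ≡ 58 (mod 61)  [q = 5: ≢ 1 ✓]
Since 8^20 ≡ 1, the order of 8 divides 20 < 60, so 8 is not a primitive root.

No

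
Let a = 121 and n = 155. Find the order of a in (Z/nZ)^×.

ord(121) | φ(155) = φ(5·31) = (5−1)·(31−1) = 4·30 = 120 = 2^3 · 3 · 5.
Divisors of 120: 1, 2, 3, 4, 5, 6, 8, 10, 12, 15, 20, 24, 30, 40, 60, 120.
Compute 121^d (mod 155) for the divisors d until we hit 1:
121^1 ≡ 121 (mod 155)
121^2 ≡ 71 (mod 155)
121^3 ≡ 66 (mod 155)
121^4 ≡ 81 (mod 155)
121^5 ≡ 36 (mod 155)
121^6 ≡ 16 (mod 155)
121^8 ≡ 51 (mod 155)
121^10 ≡ 56 (mod 155)
121^12 ≡ 101 (mod 155)
121^15 ≡ 1 (mod 155) ✓
Therefore the multiplicative order of 121 modulo 155 is 15.

15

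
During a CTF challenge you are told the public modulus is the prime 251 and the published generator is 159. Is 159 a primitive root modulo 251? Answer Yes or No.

φ(251) = 251 − 1 = 250 = 2 · 5^3.
159 is a primitive root mod 251 iff 159^(φ(251)/q) ≢ 1 for every prime q | φ(251), i.e. q ∈ {2, 5}.
159^125 ≡ 250 (mod 251)  [q = 2: ≢ 1 ✓]
159^50 ≡ 149 (mod 251)  [q = 5: ≢ 1 ✓]
All checks pass, so 159 has order 250 and is a primitive root modulo 251.

Yes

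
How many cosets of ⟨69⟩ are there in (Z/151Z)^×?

The order of 69 must divide φ(151) = 151 − 1 = 150 = 2 · 3 · 5^2.
Divisors of 150: 1, 2, 3, 5, 6, 10, 15, 25, 30, 50, 75, 150.
Compute 69^d (mod 151) for the divisors d until we hit 1:
69^1 ≡ 69 (mod 151)
69^2 ≡ 80 (mod 151)
69^3 ≡ 84 (mod 151)
69^5 ≡ 76 (mod 151)
69^6 ≡ 110 (mod 151)
69^10 ≡ 38 (mod 151)
69^15 ≡ 19 (mod 151)
69^25 ≡ 118 (mod 151)
69^30 ≡ 59 (mod 151)
69^50 ≡ 32 (mod 151)
69^75 ≡ 1 (mod 151) ✓
So ord_151(69) = 75, hence |⟨69⟩| = 75.
[(Z/151Z)^× : ⟨69⟩] = 150/75 = 2.

2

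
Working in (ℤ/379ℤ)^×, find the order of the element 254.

14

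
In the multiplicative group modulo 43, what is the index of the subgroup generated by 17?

The order of 17 must divide φ(43) = 43 − 1 = 42 = 2 · 3 · 7.
Divisors of 42: 1, 2, 3, 6, 7, 14, 21, 42.
Test each divisor d:
17^1 ≡ 17 (mod 43)
17^2 ≡ 31 (mod 43)
17^3 ≡ 11 (mod 43)
17^6 ≡ 35 (mod 43)
17^7 ≡ 36 (mod 43)
17^14 ≡ 6 (mod 43)
17^21 ≡ 1 (mod 43) ✓
Thus |⟨17⟩| = ord(17) = 21.
The index is φ(43) / ord(17) = 42 / 21 = 2.

2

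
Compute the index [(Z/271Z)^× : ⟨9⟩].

18

Since 9 ∈ (Z/271Z)^×, its order divides φ(271) = 271 − 1 = 270 = 2 · 3^3 · 5.
Divisors of 270: 1, 2, 3, 5, 6, 9, 10, 15, 18, 27, 30, 45, 54, 90, 135, 270.
Evaluate successive powers at the divisors of 270:
9^1 ≡ 9 (mod 271)
9^2 ≡ 81 (mod 271)
9^3 ≡ 187 (mod 271)
9^5 ≡ 242 (mod 271)
9^6 ≡ 10 (mod 271)
9^9 ≡ 244 (mod 271)
9^10 ≡ 28 (mod 271)
9^15 ≡ 1 (mod 271) ✓
Thus |⟨9⟩| = ord(9) = 15.
[(Z/271Z)^× : ⟨9⟩] = 270/15 = 18.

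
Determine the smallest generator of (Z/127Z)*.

φ(127) = 127 − 1 = 126 = 2 · 3^2 · 7.
g is a primitive root iff g^(126/q) ≢ 1 (mod 127) for each prime q ∈ {2, 3, 7}.
g = 2: 2^63 ≡ 1 — hits 1, so not a primitive root.
g = 3: 3^63 ≡ 126; 3^42 ≡ 107; 3^18 ≡ 4 — none is 1, so 3 is a primitive root.
So 3 is the smallest generator of (Z/127Z)^×.

3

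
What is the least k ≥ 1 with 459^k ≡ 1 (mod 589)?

18

Since 459 ∈ (Z/589Z)^×, its order divides φ(589) = φ(19·31) = (19−1)·(31−1) = 18·30 = 540 = 2^2 · 3^3 · 5.
Divisors of 540: 1, 2, 3, 4, 5, 6, 9, 10, 12, 15, 18, 20, 27, 30, 36, 45, 54, 60, 90, 108, 135, 180, 270, 540.
Evaluate successive powers at the divisors of 540:
459^1 ≡ 459
459^2 ≡ 408
459^3 ≡ 559
459^4 ≡ 366
459^5 ≡ 129
459^6 ≡ 311
459^9 ≡ 94
459^10 ≡ 149
459^12 ≡ 125
459^15 ≡ 373
459^18 ≡ 1
Hence ord(459) = 18.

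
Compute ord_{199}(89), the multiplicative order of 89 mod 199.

99

By Lagrange's theorem, ord_199(89) divides φ(199) = 199 − 1 = 198 = 2 · 3^2 · 11.
Divisors of 198: 1, 2, 3, 6, 9, 11, 18, 22, 33, 66, 99, 198.
Test each divisor d:
89^1 ≡ 89
89^2 ≡ 160
89^3 ≡ 111
89^6 ≡ 182
89^9 ≡ 103
89^11 ≡ 162
89^18 ≡ 62
89^22 ≡ 175
89^33 ≡ 92
89^66 ≡ 106
89^99 ≡ 1
Hence ord(89) = 99.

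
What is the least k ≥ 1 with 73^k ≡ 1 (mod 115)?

ord(73) | φ(115) = φ(5·23) = (5−1)·(23−1) = 4·22 = 88 = 2^3 · 11.
Divisors of 88: 1, 2, 4, 8, 11, 22, 44, 88.
Evaluate successive powers at the divisors of 88:
73^1 ≡ 73
73^2 ≡ 39
73^4 ≡ 26
73^8 ≡ 101
73^11 ≡ 47
73^22 ≡ 24
73^44 ≡ 1
Hence ord(73) = 44.

44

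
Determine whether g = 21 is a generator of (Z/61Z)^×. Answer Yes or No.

No

φ(61) = 61 − 1 = 60 = 2^2 · 3 · 5.
Test 21^(60/q) mod 61 for each prime factor q of 60:
21^30 ≡ 60 (mod 61)  [q = 2: ≢ 1 ✓]
21^20 ≡ 47 (mod 61)  [q = 3: ≢ 1 ✓]
21^12 ≡ 1 (mod 61)  [q = 5: ≡ 1 ✗]
Since 21^12 ≡ 1, the order of 21 divides 12 < 60, so 21 is not a primitive root.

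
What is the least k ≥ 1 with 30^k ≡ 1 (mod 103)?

17

By Lagrange's theorem, ord_103(30) divides φ(103) = 103 − 1 = 102 = 2 · 3 · 17.
Divisors of 102: 1, 2, 3, 6, 17, 34, 51, 102.
Test each divisor d:
30^1 ≡ 30 (mod 103)
30^2 ≡ 76 (mod 103)
30^3 ≡ 14 (mod 103)
30^6 ≡ 93 (mod 103)
30^17 ≡ 1 (mod 103) ✓
So ord_103(30) = 17.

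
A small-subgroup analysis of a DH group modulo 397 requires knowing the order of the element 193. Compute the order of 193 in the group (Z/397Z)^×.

ord(193) | φ(397) = 397 − 1 = 396 = 2^2 · 3^2 · 11.
Divisors of 396: 1, 2, 3, 4, 6, 9, 11, 12, 18, 22, 33, 36, 44, 66, 99, 132, 198, 396.
Compute 193^d (mod 397) for the divisors d until we hit 1:
193^1 ≡ 193
193^2 ≡ 328
193^3 ≡ 181
193^4 ≡ 394
193^6 ≡ 207
193^9 ≡ 149
193^11 ≡ 41
193^12 ≡ 370
193^18 ≡ 366
193^22 ≡ 93
193^33 ≡ 240
193^36 ≡ 167
193^44 ≡ 312
193^66 ≡ 35
193^99 ≡ 63
193^132 ≡ 34
193^198 ≡ 396
193^396 ≡ 1
The smallest such exponent is 396, so the order of 193 is 396.

396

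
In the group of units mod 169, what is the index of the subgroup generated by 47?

3

The order of 47 must divide φ(169) = φ(13^2) = 13·(13−1) = 156 = 2^2 · 3 · 13.
Divisors of 156: 1, 2, 3, 4, 6, 12, 13, 26, 39, 52, 78, 156.
Test each divisor d:
47^1 ≡ 47 (mod 169)
47^2 ≡ 12 (mod 169)
47^3 ≡ 57 (mod 169)
47^4 ≡ 144 (mod 169)
47^6 ≡ 38 (mod 169)
47^12 ≡ 92 (mod 169)
47^13 ≡ 99 (mod 169)
47^26 ≡ 168 (mod 169)
47^39 ≡ 70 (mod 169)
47^52 ≡ 1 (mod 169) ✓
The order of 47 is 52, so the subgroup it generates has 52 elements.
Index = |(Z/169Z)^×| / |⟨47⟩| = 156 / 52 = 3.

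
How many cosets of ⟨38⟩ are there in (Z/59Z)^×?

1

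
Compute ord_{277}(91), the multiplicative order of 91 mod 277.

69

ord(91) | φ(277) = 277 − 1 = 276 = 2^2 · 3 · 23.
Divisors of 276: 1, 2, 3, 4, 6, 12, 23, 46, 69, 92, 138, 276.
Compute 91^d (mod 277) for the divisors d until we hit 1:
91^1 ≡ 91 (mod 277)
91^2 ≡ 248 (mod 277)
91^3 ≡ 131 (mod 277)
91^4 ≡ 10 (mod 277)
91^6 ≡ 264 (mod 277)
91^12 ≡ 169 (mod 277)
91^23 ≡ 116 (mod 277)
91^46 ≡ 160 (mod 277)
91^69 ≡ 1 (mod 277) ✓
The smallest such exponent is 69, so the order of 91 is 69.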